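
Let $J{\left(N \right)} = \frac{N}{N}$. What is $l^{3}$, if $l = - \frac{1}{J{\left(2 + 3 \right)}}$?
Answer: $-1$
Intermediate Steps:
$J{\left(N \right)} = 1$
$l = -1$ ($l = - 1^{-1} = \left(-1\right) 1 = -1$)
$l^{3} = \left(-1\right)^{3} = -1$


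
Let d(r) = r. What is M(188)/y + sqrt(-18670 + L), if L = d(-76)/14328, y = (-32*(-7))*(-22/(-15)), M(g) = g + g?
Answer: 705/616 + I*sqrt(26616631682)/1194 ≈ 1.1445 + 136.64*I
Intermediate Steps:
M(g) = 2*g
y = 4928/15 (y = 224*(-22*(-1/15)) = 224*(22/15) = 4928/15 ≈ 328.53)
L = -19/3582 (L = -76/14328 = -76*1/14328 = -19/3582 ≈ -0.0053043)
M(188)/y + sqrt(-18670 + L) = (2*188)/(4928/15) + sqrt(-18670 - 19/3582) = 376*(15/4928) + sqrt(-66875959/3582) = 705/616 + I*sqrt(26616631682)/1194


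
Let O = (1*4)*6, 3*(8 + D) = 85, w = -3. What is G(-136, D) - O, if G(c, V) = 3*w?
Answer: -33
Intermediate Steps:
D = 61/3 (D = -8 + (⅓)*85 = -8 + 85/3 = 61/3 ≈ 20.333)
G(c, V) = -9 (G(c, V) = 3*(-3) = -9)
O = 24 (O = 4*6 = 24)
G(-136, D) - O = -9 - 1*24 = -9 - 24 = -33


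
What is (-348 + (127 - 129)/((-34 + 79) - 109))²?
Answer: 123988225/1024 ≈ 1.2108e+5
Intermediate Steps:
(-348 + (127 - 129)/((-34 + 79) - 109))² = (-348 - 2/(45 - 109))² = (-348 - 2/(-64))² = (-348 - 2*(-1/64))² = (-348 + 1/32)² = (-11135/32)² = 123988225/1024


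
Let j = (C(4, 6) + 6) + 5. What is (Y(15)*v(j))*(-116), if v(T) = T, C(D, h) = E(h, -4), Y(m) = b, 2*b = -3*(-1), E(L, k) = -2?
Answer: -1566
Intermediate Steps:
b = 3/2 (b = (-3*(-1))/2 = (½)*3 = 3/2 ≈ 1.5000)
Y(m) = 3/2
C(D, h) = -2
j = 9 (j = (-2 + 6) + 5 = 4 + 5 = 9)
(Y(15)*v(j))*(-116) = ((3/2)*9)*(-116) = (27/2)*(-116) = -1566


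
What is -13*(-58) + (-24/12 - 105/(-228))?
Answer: 57187/76 ≈ 752.46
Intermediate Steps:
-13*(-58) + (-24/12 - 105/(-228)) = 754 + (-24*1/12 - 105*(-1/228)) = 754 + (-2 + 35/76) = 754 - 117/76 = 57187/76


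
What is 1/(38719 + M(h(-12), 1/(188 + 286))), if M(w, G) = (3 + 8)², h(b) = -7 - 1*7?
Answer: 1/38840 ≈ 2.5747e-5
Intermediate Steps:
h(b) = -14 (h(b) = -7 - 7 = -14)
M(w, G) = 121 (M(w, G) = 11² = 121)
1/(38719 + M(h(-12), 1/(188 + 286))) = 1/(38719 + 121) = 1/38840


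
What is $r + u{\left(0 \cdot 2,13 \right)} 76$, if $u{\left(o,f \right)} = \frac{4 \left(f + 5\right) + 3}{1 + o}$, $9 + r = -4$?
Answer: $5687$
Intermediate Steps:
$r = -13$ ($r = -9 - 4 = -13$)
$u{\left(o,f \right)} = \frac{23 + 4 f}{1 + o}$ ($u{\left(o,f \right)} = \frac{4 \left(5 + f\right) + 3}{1 + o} = \frac{\left(20 + 4 f\right) + 3}{1 + o} = \frac{23 + 4 f}{1 + o}$)
$r + u{\left(0 \cdot 2,13 \right)} 76 = -13 + \frac{23 + 4 \cdot 13}{1 + 0 \cdot 2} \cdot 76 = -13 + \frac{23 + 52}{1 + 0} \cdot 76 = -13 + 1^{-1} \cdot 75 \cdot 76 = -13 + 1 \cdot 75 \cdot 76 = -13 + 75 \cdot 76 = -13 + 5700 = 5687$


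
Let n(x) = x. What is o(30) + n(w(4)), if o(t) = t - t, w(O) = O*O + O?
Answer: 20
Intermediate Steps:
w(O) = O + O**2 (w(O) = O**2 + O = O + O**2)
o(t) = 0
o(30) + n(w(4)) = 0 + 4*(1 + 4) = 0 + 4*5 = 0 + 20 = 20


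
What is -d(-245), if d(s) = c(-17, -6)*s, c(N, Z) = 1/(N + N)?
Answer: -245/34 ≈ -7.2059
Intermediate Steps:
c(N, Z) = 1/(2*N)
d(s) = -s/34 (d(s) = ((½)/(-17))*s = ((½)*(-1/17))*s = -s/34)
-d(-245) = -(-1)*(-245)/34 = -1*245/34 = -245/34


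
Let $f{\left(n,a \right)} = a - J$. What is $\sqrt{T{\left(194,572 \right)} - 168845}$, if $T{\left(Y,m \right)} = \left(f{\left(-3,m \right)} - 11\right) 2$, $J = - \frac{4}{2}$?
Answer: $i \sqrt{167719} \approx 409.54 i$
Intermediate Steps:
$J = -2$ ($J = \left(-4\right) \frac{1}{2} = -2$)
$f{\left(n,a \right)} = 2 + a$ ($f{\left(n,a \right)} = a - -2 = a + 2 = 2 + a$)
$T{\left(Y,m \right)} = -18 + 2 m$ ($T{\left(Y,m \right)} = \left(\left(2 + m\right) - 11\right) 2 = \left(-9 + m\right) 2 = -18 + 2 m$)
$\sqrt{T{\left(194,572 \right)} - 168845} = \sqrt{\left(-18 + 2 \cdot 572\right) - 168845} = \sqrt{\left(-18 + 1144\right) - 168845} = \sqrt{1126 - 168845} = \sqrt{-167719} = i \sqrt{167719}$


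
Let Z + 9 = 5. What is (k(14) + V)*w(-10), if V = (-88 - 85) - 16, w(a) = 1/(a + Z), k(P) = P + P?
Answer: 23/2 ≈ 11.500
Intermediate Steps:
k(P) = 2*P
Z = -4 (Z = -9 + 5 = -4)
w(a) = 1/(-4 + a) (w(a) = 1/(a - 4) = 1/(-4 + a))
V = -189 (V = -173 - 16 = -189)
(k(14) + V)*w(-10) = (2*14 - 189)/(-4 - 10) = (28 - 189)/(-14) = -161*(-1/14) = 23/2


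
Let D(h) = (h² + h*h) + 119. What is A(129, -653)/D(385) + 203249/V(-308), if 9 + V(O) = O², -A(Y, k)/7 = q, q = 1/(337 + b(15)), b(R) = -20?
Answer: 2729702876556/1273934805845 ≈ 2.1427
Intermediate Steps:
D(h) = 119 + 2*h² (D(h) = (h² + h²) + 119 = 2*h² + 119 = 119 + 2*h²)
q = 1/317 (q = 1/(337 - 20) = 1/317 ≈ 0.0031546)
A(Y, k) = -7/317 (A(Y, k) = -7*1/317 = -7/317)
V(O) = -9 + O²
A(129, -653)/D(385) + 203249/V(-308) = -7/(317*(119 + 2*385²)) + 203249/(-9 + (-308)²) = -7/(317*(119 + 2*148225)) + 203249/(-9 + 94864) = -7/(317*(119 + 296450)) + 203249/94855 = -7/317/296569 + 203249*(1/94855) = -7/317*1/296569 + 203249/94855 = -1/13430339 + 203249/94855 = 2729702876556/1273934805845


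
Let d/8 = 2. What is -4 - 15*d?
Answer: -244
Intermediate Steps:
d = 16 (d = 8*2 = 16)
-4 - 15*d = -4 - 15*16 = -4 - 240 = -244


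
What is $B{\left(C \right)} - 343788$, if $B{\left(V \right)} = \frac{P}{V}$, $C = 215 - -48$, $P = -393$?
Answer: $- \frac{90416637}{263} \approx -3.4379 \cdot 10^{5}$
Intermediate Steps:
$C = 263$ ($C = 215 + 48 = 263$)
$B{\left(V \right)} = - \frac{393}{V}$
$B{\left(C \right)} - 343788 = - \frac{393}{263} - 343788 = - \frac{90416637}{263}$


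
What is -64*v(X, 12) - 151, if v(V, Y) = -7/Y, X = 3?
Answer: -341/3 ≈ -113.67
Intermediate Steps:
-64*v(X, 12) - 151 = -(-448)/12 - 151 = -64*(-7/12) - 151 = 112/3 - 151 = -341/3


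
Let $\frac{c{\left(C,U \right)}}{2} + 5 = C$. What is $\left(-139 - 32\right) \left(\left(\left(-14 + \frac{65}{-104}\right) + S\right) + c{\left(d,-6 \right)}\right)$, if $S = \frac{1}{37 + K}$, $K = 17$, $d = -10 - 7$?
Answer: $\frac{240521}{24} \approx 10022.0$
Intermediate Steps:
$d = -17$ ($d = -10 - 7 = -17$)
$c{\left(C,U \right)} = -10 + 2 C$
$S = \frac{1}{54}$ ($S = \frac{1}{37 + 17} = \frac{1}{54} \approx 0.018519$)
$\left(-139 - 32\right) \left(\left(\left(-14 + \frac{65}{-104}\right) + S\right) + c{\left(d,-6 \right)}\right) = \left(-139 - 32\right) \left(\left(\left(-14 + \frac{65}{-104}\right) + \frac{1}{54}\right) + \left(-10 + 2 \left(-17\right)\right)\right) = - 171 \left(\left(\left(-14 + 65 \left(- \frac{1}{104}\right)\right) + \frac{1}{54}\right) - 44\right) = - 171 \left(\left(\left(-14 - \frac{5}{8}\right) + \frac{1}{54}\right) - 44\right) = - 171 \left(\left(- \frac{117}{8} + \frac{1}{54}\right) - 44\right) = - 171 \left(- \frac{3155}{216} - 44\right) = \left(-171\right) \left(- \frac{12659}{216}\right) = \frac{240521}{24}$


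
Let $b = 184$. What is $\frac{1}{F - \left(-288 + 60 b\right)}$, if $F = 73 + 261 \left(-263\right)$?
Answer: $- \frac{1}{79322} \approx -1.2607 \cdot 10^{-5}$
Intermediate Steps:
$F = -68570$ ($F = 73 - 68643 = -68570$)
$\frac{1}{F - \left(-288 + 60 b\right)} = \frac{1}{-68570 + \left(\left(-60\right) 184 + 288\right)} = \frac{1}{-68570 + \left(-11040 + 288\right)} = \frac{1}{-68570 - 10752} = \frac{1}{-79322} = - \frac{1}{79322}$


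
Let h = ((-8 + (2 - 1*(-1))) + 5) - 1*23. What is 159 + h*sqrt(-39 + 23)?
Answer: 159 - 92*I ≈ 159.0 - 92.0*I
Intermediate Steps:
h = -23 (h = ((-8 + (2 + 1)) + 5) - 23 = ((-8 + 3) + 5) - 23 = (-5 + 5) - 23 = 0 - 23 = -23)
159 + h*sqrt(-39 + 23) = 159 - 23*sqrt(-39 + 23) = 159 - 92*I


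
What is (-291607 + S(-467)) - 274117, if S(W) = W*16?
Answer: -573196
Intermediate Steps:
S(W) = 16*W
(-291607 + S(-467)) - 274117 = (-291607 + 16*(-467)) - 274117 = (-291607 - 7472) - 274117 = -299079 - 274117 = -573196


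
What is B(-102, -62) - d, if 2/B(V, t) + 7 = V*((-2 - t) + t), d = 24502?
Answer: -4826892/197 ≈ -24502.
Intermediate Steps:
B(V, t) = 2/(-7 - 2*V) (B(V, t) = 2/(-7 + V*((-2 - t) + t)) = 2/(-7 + V*(-2)) = 2/(-7 - 2*V))
B(-102, -62) - d = -2/(7 + 2*(-102)) - 1*24502 = -2/(7 - 204) - 24502 = -2/(-197) - 24502 = -2*(-1/197) - 24502 = 2/197 - 24502 = -4826892/197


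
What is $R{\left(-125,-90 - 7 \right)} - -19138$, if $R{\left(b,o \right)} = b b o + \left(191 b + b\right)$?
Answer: $-1520487$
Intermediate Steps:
$R{\left(b,o \right)} = 192 b + o b^{2}$ ($R{\left(b,o \right)} = b^{2} o + 192 b = o b^{2} + 192 b = 192 b + o b^{2}$)
$R{\left(-125,-90 - 7 \right)} - -19138 = - 125 \left(192 - 125 \left(-90 - 7\right)\right) - -19138 = - 125 \left(192 - -12125\right) + 19138 = - 125 \left(192 + 12125\right) + 19138 = \left(-125\right) 12317 + 19138 = -1539625 + 19138 = -1520487$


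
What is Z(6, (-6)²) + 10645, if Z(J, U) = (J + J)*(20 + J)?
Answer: 10957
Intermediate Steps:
Z(J, U) = 2*J*(20 + J) (Z(J, U) = (2*J)*(20 + J) = 2*J*(20 + J))
Z(6, (-6)²) + 10645 = 2*6*(20 + 6) + 10645 = 2*6*26 + 10645 = 312 + 10645 = 10957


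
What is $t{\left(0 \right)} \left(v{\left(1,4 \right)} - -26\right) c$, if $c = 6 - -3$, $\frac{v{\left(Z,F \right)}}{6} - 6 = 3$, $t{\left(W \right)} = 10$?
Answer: $7200$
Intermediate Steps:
$v{\left(Z,F \right)} = 54$ ($v{\left(Z,F \right)} = 36 + 6 \cdot 3 = 36 + 18 = 54$)
$c = 9$ ($c = 6 + 3 = 9$)
$t{\left(0 \right)} \left(v{\left(1,4 \right)} - -26\right) c = 10 \left(54 - -26\right) 9 = 10 \left(54 + 26\right) 9 = 10 \cdot 80 \cdot 9 = 800 \cdot 9 = 7200$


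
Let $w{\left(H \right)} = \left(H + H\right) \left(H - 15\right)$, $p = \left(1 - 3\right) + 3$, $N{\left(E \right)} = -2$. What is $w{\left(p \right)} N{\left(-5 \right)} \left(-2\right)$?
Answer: $-112$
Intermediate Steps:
$p = 1$ ($p = -2 + 3 = 1$)
$w{\left(H \right)} = 2 H \left(-15 + H\right)$ ($w{\left(H \right)} = 2 H \left(H - 15\right) = 2 H \left(-15 + H\right)$)
$w{\left(p \right)} N{\left(-5 \right)} \left(-2\right) = 2 \cdot 1 \left(-15 + 1\right) \left(\left(-2\right) \left(-2\right)\right) = 2 \cdot 1 \left(-14\right) 4 = \left(-28\right) 4 = -112$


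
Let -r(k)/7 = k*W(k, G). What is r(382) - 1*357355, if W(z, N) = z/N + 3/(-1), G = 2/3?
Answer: -1881535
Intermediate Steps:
G = 2/3 (G = 2*(1/3) = 2/3 ≈ 0.66667)
W(z, N) = -3 + z/N (W(z, N) = z/N + 3*(-1) = z/N - 3 = -3 + z/N)
r(k) = -7*k*(-3 + 3*k/2) (r(k) = -7*k*(-3 + k/(2/3)) = -7*k*(-3 + k*(3/2)) = -7*k*(-3 + 3*k/2))
r(382) - 1*357355 = (21/2)*382*(2 - 1*382) - 1*357355 = (21/2)*382*(2 - 382) - 357355 = (21/2)*382*(-380) - 357355 = -1524180 - 357355 = -1881535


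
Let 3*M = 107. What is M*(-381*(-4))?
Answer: 54356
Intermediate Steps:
M = 107/3 (M = (1/3)*107 = 107/3 ≈ 35.667)
M*(-381*(-4)) = 107*(-381*(-4))/3 = (107/3)*1524 = 54356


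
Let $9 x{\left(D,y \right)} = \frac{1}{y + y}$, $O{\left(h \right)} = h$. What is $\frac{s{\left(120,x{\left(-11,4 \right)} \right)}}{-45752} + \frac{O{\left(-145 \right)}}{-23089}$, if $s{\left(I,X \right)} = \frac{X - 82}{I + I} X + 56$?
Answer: $\frac{6645264527327}{1314290721300480} \approx 0.0050562$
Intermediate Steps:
$x{\left(D,y \right)} = \frac{1}{18 y}$ ($x{\left(D,y \right)} = \frac{1}{9 \left(y + y\right)} = \frac{1}{9 \cdot 2 y} = \frac{\frac{1}{2} \frac{1}{y}}{9} = \frac{1}{18 y}$)
$s{\left(I,X \right)} = 56 + \frac{X \left(-82 + X\right)}{2 I}$ ($s{\left(I,X \right)} = \frac{-82 + X}{2 I} X + 56 = \frac{X \left(-82 + X\right)}{2 I} + 56 = 56 + \frac{X \left(-82 + X\right)}{2 I}$)
$\frac{s{\left(120,x{\left(-11,4 \right)} \right)}}{-45752} + \frac{O{\left(-145 \right)}}{-23089} = \frac{\frac{1}{2} \cdot \frac{1}{120} \left(\left(\frac{1}{18 \cdot 4}\right)^{2} - 82 \frac{1}{18 \cdot 4} + 112 \cdot 120\right)}{-45752} - \frac{145}{-23089} = \frac{1}{2} \cdot \frac{1}{120} \left(\left(\frac{1}{18} \cdot \frac{1}{4}\right)^{2} - 82 \cdot \frac{1}{18} \cdot \frac{1}{4} + 13440\right) \left(- \frac{1}{45752}\right) - - \frac{145}{23089} = \frac{1}{2} \cdot \frac{1}{120} \left(\left(\frac{1}{72}\right)^{2} - \frac{41}{36} + 13440\right) \left(- \frac{1}{45752}\right) + \frac{145}{23089} = \frac{1}{2} \cdot \frac{1}{120} \left(\frac{1}{5184} - \frac{41}{36} + 13440\right) \left(- \frac{1}{45752}\right) + \frac{145}{23089} = \frac{1}{2} \cdot \frac{1}{120} \cdot \frac{69667057}{5184} \left(- \frac{1}{45752}\right) + \frac{145}{23089} = \frac{69667057}{1244160} \left(- \frac{1}{45752}\right) + \frac{145}{23089} = - \frac{69667057}{56922808320} + \frac{145}{23089} = \frac{6645264527327}{1314290721300480}$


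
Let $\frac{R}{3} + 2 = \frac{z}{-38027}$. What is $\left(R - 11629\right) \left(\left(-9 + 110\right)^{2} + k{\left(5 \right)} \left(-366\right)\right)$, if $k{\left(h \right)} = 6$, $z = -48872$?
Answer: $- \frac{3540591719645}{38027} \approx -9.3107 \cdot 10^{7}$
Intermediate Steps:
$R = - \frac{81546}{38027}$ ($R = -6 + 3 \left(- \frac{48872}{-38027}\right) = -6 + 3 \left(\left(-48872\right) \left(- \frac{1}{38027}\right)\right) = -6 + 3 \cdot \frac{48872}{38027} = -6 + \frac{146616}{38027} = - \frac{81546}{38027} \approx -2.1444$)
$\left(R - 11629\right) \left(\left(-9 + 110\right)^{2} + k{\left(5 \right)} \left(-366\right)\right) = \left(- \frac{81546}{38027} - 11629\right) \left(\left(-9 + 110\right)^{2} + 6 \left(-366\right)\right) = - \frac{442297529 \left(101^{2} - 2196\right)}{38027} = - \frac{442297529 \left(10201 - 2196\right)}{38027} = \left(- \frac{442297529}{38027}\right) 8005 = - \frac{3540591719645}{38027}$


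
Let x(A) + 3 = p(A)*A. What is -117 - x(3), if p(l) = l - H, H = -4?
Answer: -135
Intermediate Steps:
p(l) = 4 + l (p(l) = l - 1*(-4) = l + 4 = 4 + l)
x(A) = -3 + A*(4 + A) (x(A) = -3 + (4 + A)*A = -3 + A*(4 + A))
-117 - x(3) = -117 - (-3 + 3*(4 + 3)) = -117 - (-3 + 3*7) = -117 - (-3 + 21) = -117 - 1*18 = -117 - 18 = -135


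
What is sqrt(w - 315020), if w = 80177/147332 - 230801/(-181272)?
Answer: I*sqrt(3510841870516783377195894)/3338395788 ≈ 561.26*I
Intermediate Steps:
w = 12134554519/6676791576 (w = 80177*(1/147332) - 230801*(-1/181272) = 80177/147332 + 230801/181272 = 12134554519/6676791576 ≈ 1.8174)
sqrt(w - 315020) = sqrt(12134554519/6676791576 - 315020) = sqrt(-2103310747717001/6676791576) = I*sqrt(3510841870516783377195894)/3338395788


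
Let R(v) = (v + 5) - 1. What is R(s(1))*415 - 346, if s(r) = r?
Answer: 1729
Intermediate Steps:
R(v) = 4 + v (R(v) = (5 + v) - 1 = 4 + v)
R(s(1))*415 - 346 = (4 + 1)*415 - 346 = 5*415 - 346 = 2075 - 346 = 1729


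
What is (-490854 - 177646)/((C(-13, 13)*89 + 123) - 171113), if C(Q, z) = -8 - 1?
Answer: 668500/171791 ≈ 3.8914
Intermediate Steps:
C(Q, z) = -9
(-490854 - 177646)/((C(-13, 13)*89 + 123) - 171113) = (-490854 - 177646)/((-9*89 + 123) - 171113) = -668500/((-801 + 123) - 171113) = -668500/(-678 - 171113) = -668500/(-171791) = -668500*(-1/171791) = 668500/171791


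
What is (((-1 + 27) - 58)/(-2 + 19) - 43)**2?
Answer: 582169/289 ≈ 2014.4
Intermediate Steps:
(((-1 + 27) - 58)/(-2 + 19) - 43)**2 = ((26 - 58)/17 - 43)**2 = (-32*1/17 - 43)**2 = (-32/17 - 43)**2 = (-763/17)**2 = 582169/289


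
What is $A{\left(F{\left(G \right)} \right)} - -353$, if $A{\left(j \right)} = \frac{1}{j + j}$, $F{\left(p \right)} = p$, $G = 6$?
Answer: $\frac{4237}{12} \approx 353.08$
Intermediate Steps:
$A{\left(j \right)} = \frac{1}{2 j}$
$A{\left(F{\left(G \right)} \right)} - -353 = \frac{1}{2 \cdot 6} - -353 = \frac{1}{2} \cdot \frac{1}{6} + 353 = \frac{1}{12} + 353 = \frac{4237}{12}$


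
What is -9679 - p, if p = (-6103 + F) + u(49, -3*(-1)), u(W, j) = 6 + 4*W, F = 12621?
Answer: -16399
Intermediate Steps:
p = 6720 (p = (-6103 + 12621) + (6 + 4*49) = 6518 + (6 + 196) = 6518 + 202 = 6720)
-9679 - p = -9679 - 1*6720 = -9679 - 6720 = -16399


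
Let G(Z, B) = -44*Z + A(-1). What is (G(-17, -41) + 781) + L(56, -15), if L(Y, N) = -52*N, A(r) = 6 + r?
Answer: 2314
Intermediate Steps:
G(Z, B) = 5 - 44*Z (G(Z, B) = -44*Z + (6 - 1) = -44*Z + 5 = 5 - 44*Z)
(G(-17, -41) + 781) + L(56, -15) = ((5 - 44*(-17)) + 781) - 52*(-15) = ((5 + 748) + 781) + 780 = (753 + 781) + 780 = 1534 + 780 = 2314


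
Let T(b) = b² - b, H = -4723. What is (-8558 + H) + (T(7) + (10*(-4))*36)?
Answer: -14679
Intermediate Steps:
(-8558 + H) + (T(7) + (10*(-4))*36) = (-8558 - 4723) + (7*(-1 + 7) + (10*(-4))*36) = -13281 + (7*6 - 40*36) = -13281 + (42 - 1440) = -13281 - 1398 = -14679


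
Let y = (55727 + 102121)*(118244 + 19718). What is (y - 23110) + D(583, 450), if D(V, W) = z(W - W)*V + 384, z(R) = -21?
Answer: 21776990807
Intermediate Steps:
D(V, W) = 384 - 21*V (D(V, W) = -21*V + 384 = 384 - 21*V)
y = 21777025776 (y = 157848*137962 = 21777025776)
(y - 23110) + D(583, 450) = (21777025776 - 23110) + (384 - 21*583) = 21777002666 + (384 - 12243) = 21777002666 - 11859 = 21776990807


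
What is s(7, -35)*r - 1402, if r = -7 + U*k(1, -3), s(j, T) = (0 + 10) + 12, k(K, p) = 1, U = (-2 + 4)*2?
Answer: -1468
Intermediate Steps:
U = 4 (U = 2*2 = 4)
s(j, T) = 22 (s(j, T) = 10 + 12 = 22)
r = -3 (r = -7 + 4*1 = -7 + 4 = -3)
s(7, -35)*r - 1402 = 22*(-3) - 1402 = -66 - 1402 = -1468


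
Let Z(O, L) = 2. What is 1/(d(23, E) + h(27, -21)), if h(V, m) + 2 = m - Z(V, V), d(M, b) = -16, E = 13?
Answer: -1/41 ≈ -0.024390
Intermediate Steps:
h(V, m) = -4 + m (h(V, m) = -2 + (m - 1*2) = -2 + (m - 2) = -2 + (-2 + m) = -4 + m)
1/(d(23, E) + h(27, -21)) = 1/(-16 + (-4 - 21)) = 1/(-16 - 25) = 1/(-41) = -1/41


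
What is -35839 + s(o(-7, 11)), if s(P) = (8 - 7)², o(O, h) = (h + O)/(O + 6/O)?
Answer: -35838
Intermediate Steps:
o(O, h) = (O + h)/(O + 6/O)
s(P) = 1 (s(P) = 1² = 1)
-35839 + s(o(-7, 11)) = -35839 + 1 = -35838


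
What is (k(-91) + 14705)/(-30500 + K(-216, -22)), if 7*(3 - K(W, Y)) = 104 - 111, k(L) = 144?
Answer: -14849/30496 ≈ -0.48692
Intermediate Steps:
K(W, Y) = 4 (K(W, Y) = 3 - (104 - 111)/7 = 3 - ⅐*(-7) = 3 + 1 = 4)
(k(-91) + 14705)/(-30500 + K(-216, -22)) = (144 + 14705)/(-30500 + 4) = 14849/(-30496) = 14849*(-1/30496) = -14849/30496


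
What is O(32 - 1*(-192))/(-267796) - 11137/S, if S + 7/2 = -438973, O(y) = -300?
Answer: 1557068501/58778075397 ≈ 0.026491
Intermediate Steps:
S = -877953/2 (S = -7/2 - 438973 = -877953/2 ≈ -4.3898e+5)
O(32 - 1*(-192))/(-267796) - 11137/S = -300/(-267796) - 11137/(-877953/2) = -300*(-1/267796) - 11137*(-2/877953) = 75/66949 + 22274/877953 = 1557068501/58778075397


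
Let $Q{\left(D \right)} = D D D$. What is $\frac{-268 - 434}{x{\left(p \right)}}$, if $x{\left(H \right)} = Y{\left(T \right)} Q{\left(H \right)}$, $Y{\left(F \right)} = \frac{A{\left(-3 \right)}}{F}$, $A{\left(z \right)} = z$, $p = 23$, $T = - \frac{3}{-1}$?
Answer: $\frac{702}{12167} \approx 0.057697$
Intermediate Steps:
$T = 3$ ($T = \left(-3\right) \left(-1\right) = 3$)
$Y{\left(F \right)} = - \frac{3}{F}$
$Q{\left(D \right)} = D^{3}$ ($Q{\left(D \right)} = D^{2} D = D^{3}$)
$x{\left(H \right)} = - H^{3}$ ($x{\left(H \right)} = - \frac{3}{3} H^{3} = \left(-3\right) \frac{1}{3} H^{3} = - H^{3}$)
$\frac{-268 - 434}{x{\left(p \right)}} = \frac{-268 - 434}{\left(-1\right) 23^{3}} = - \frac{702}{\left(-1\right) 12167} = - \frac{702}{-12167} = \left(-702\right) \left(- \frac{1}{12167}\right) = \frac{702}{12167}$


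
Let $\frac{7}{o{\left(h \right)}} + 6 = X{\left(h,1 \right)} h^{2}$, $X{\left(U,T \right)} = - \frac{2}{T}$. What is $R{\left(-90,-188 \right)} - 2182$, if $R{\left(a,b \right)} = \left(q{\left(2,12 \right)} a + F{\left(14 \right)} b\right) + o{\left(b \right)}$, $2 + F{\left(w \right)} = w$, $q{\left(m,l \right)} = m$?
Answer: $- \frac{326464899}{70694} \approx -4618.0$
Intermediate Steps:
$F{\left(w \right)} = -2 + w$
$o{\left(h \right)} = \frac{7}{-6 - 2 h^{2}}$ ($o{\left(h \right)} = \frac{7}{-6 + - \frac{2}{1} h^{2}} = \frac{7}{-6 + \left(-2\right) 1 h^{2}} = \frac{7}{-6 - 2 h^{2}}$)
$R{\left(a,b \right)} = 2 a + 12 b + \frac{7}{2 \left(-3 - b^{2}\right)}$ ($R{\left(a,b \right)} = \left(2 a + \left(-2 + 14\right) b\right) + \frac{7}{2 \left(-3 - b^{2}\right)} = \left(2 a + 12 b\right) + \frac{7}{2 \left(-3 - b^{2}\right)} = 2 a + 12 b + \frac{7}{2 \left(-3 - b^{2}\right)}$)
$R{\left(-90,-188 \right)} - 2182 = \frac{-7 + 4 \left(3 + \left(-188\right)^{2}\right) \left(-90 + 6 \left(-188\right)\right)}{6 + 2 \left(-188\right)^{2}} - 2182 = \frac{-7 + 4 \left(3 + 35344\right) \left(-90 - 1128\right)}{6 + 2 \cdot 35344} - 2182 = \frac{-7 + 4 \cdot 35347 \left(-1218\right)}{6 + 70688} - 2182 = \frac{-7 - 172210584}{70694} - 2182 = \frac{1}{70694} \left(-172210591\right) - 2182 = - \frac{172210591}{70694} - 2182 = - \frac{326464899}{70694}$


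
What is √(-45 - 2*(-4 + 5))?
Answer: I*√47 ≈ 6.8557*I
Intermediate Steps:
√(-45 - 2*(-4 + 5)) = √(-45 - 2*1) = √(-45 - 2) = √(-47) = I*√47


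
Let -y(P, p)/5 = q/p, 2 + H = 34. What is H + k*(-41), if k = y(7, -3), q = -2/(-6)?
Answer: 83/9 ≈ 9.2222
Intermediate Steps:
q = 1/3 (q = -2*(-1/6) = 1/3 ≈ 0.33333)
H = 32 (H = -2 + 34 = 32)
y(P, p) = -5/(3*p)
k = 5/9 (k = -5/3/(-3) = -5/3*(-1/3) = 5/9 ≈ 0.55556)
H + k*(-41) = 32 + (5/9)*(-41) = 32 - 205/9 = 83/9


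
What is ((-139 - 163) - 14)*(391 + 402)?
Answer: -250588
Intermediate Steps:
((-139 - 163) - 14)*(391 + 402) = (-302 - 14)*793 = -316*793 = -250588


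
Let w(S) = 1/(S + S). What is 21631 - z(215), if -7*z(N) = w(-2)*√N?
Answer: 21631 - √215/28 ≈ 21630.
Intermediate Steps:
w(S) = 1/(2*S)
z(N) = √N/28 (z(N) = -(½)/(-2)*√N/7 = -(½)*(-½)*√N/7 = -(-1)*√N/28 = √N/28)
21631 - z(215) = 21631 - √215/28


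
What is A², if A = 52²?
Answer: 7311616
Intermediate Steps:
A = 2704
A² = 2704² = 7311616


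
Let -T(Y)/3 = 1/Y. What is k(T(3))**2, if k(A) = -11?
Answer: 121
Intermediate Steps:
T(Y) = -3/Y
k(T(3))**2 = (-11)**2 = 121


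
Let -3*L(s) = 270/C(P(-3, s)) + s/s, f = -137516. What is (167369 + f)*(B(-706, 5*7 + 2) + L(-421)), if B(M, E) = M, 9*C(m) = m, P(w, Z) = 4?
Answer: -54262803/2 ≈ -2.7131e+7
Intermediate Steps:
C(m) = m/9
L(s) = -1217/6 (L(s) = -(270/(((⅑)*4)) + s/s)/3 = -(270/(4/9) + 1)/3 = -(270*(9/4) + 1)/3 = -(1215/2 + 1)/3 = -⅓*1217/2 = -1217/6)
(167369 + f)*(B(-706, 5*7 + 2) + L(-421)) = (167369 - 137516)*(-706 - 1217/6) = 29853*(-5453/6) = -54262803/2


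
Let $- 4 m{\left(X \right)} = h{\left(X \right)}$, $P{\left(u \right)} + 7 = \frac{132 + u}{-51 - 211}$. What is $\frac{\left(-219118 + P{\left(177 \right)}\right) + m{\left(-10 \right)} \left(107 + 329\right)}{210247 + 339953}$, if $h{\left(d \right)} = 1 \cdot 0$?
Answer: $- \frac{57411059}{144152400} \approx -0.39827$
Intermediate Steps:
$P{\left(u \right)} = - \frac{983}{131} - \frac{u}{262}$ ($P{\left(u \right)} = -7 + \frac{132 + u}{-51 - 211} = -7 + \frac{132 + u}{-262} = -7 + \left(132 + u\right) \left(- \frac{1}{262}\right) = -7 - \left(\frac{66}{131} + \frac{u}{262}\right) = - \frac{983}{131} - \frac{u}{262}$)
$h{\left(d \right)} = 0$
$m{\left(X \right)} = 0$ ($m{\left(X \right)} = \left(- \frac{1}{4}\right) 0 = 0$)
$\frac{\left(-219118 + P{\left(177 \right)}\right) + m{\left(-10 \right)} \left(107 + 329\right)}{210247 + 339953} = \frac{\left(-219118 - \frac{2143}{262}\right) + 0 \left(107 + 329\right)}{210247 + 339953} = \frac{\left(-219118 - \frac{2143}{262}\right) + 0 \cdot 436}{550200} = \left(\left(-219118 - \frac{2143}{262}\right) + 0\right) \frac{1}{550200} = \left(- \frac{57411059}{262} + 0\right) \frac{1}{550200} = \left(- \frac{57411059}{262}\right) \frac{1}{550200} = - \frac{57411059}{144152400}$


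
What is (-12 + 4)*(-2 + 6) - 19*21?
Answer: -431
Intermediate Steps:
(-12 + 4)*(-2 + 6) - 19*21 = -8*4 - 399 = -32 - 399 = -431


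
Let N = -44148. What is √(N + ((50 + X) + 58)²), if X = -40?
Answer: 2*I*√9881 ≈ 198.81*I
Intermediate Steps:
√(N + ((50 + X) + 58)²) = √(-44148 + ((50 - 40) + 58)²) = √(-44148 + (10 + 58)²) = √(-44148 + 68²) = √(-44148 + 4624) = √(-39524) = 2*I*√9881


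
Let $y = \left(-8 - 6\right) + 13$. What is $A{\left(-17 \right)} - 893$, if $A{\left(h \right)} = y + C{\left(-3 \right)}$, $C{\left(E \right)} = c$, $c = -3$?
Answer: $-897$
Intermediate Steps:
$y = -1$ ($y = -14 + 13 = -1$)
$C{\left(E \right)} = -3$
$A{\left(h \right)} = -4$ ($A{\left(h \right)} = -1 - 3 = -4$)
$A{\left(-17 \right)} - 893 = -4 - 893 = -897$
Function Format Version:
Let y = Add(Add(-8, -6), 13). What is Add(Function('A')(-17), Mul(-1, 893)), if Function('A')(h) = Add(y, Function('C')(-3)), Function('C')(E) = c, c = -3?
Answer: -897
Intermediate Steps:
y = -1 (y = Add(-14, 13) = -1)
Function('C')(E) = -3
Function('A')(h) = -4 (Function('A')(h) = Add(-1, -3) = -4)
Add(Function('A')(-17), Mul(-1, 893)) = Add(-4, Mul(-1, 893)) = Add(-4, -893) = -897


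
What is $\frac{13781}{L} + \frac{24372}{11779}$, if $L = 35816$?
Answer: $\frac{1035233951}{421876664} \approx 2.4539$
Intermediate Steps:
$\frac{13781}{L} + \frac{24372}{11779} = \frac{13781}{35816} + \frac{24372}{11779} = \frac{1035233951}{421876664}$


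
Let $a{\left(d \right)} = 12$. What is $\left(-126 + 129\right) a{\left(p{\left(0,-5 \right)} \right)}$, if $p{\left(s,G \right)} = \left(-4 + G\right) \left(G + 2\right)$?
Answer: $36$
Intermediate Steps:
$p{\left(s,G \right)} = \left(-4 + G\right) \left(2 + G\right)$
$\left(-126 + 129\right) a{\left(p{\left(0,-5 \right)} \right)} = \left(-126 + 129\right) 12 = 3 \cdot 12 = 36$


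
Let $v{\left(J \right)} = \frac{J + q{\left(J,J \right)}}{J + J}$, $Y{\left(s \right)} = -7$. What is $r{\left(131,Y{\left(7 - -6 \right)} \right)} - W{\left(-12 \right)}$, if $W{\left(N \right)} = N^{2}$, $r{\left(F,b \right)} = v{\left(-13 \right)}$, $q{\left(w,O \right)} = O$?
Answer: $-143$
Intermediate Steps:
$v{\left(J \right)} = 1$ ($v{\left(J \right)} = \frac{J + J}{J + J} = \frac{2 J}{2 J} = 2 J \frac{1}{2 J} = 1$)
$r{\left(F,b \right)} = 1$
$r{\left(131,Y{\left(7 - -6 \right)} \right)} - W{\left(-12 \right)} = 1 - \left(-12\right)^{2} = 1 - 144 = -143$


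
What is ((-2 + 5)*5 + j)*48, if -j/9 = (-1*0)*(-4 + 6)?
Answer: 720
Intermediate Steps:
j = 0 (j = -9*(-1*0)*(-4 + 6) = -0*2 = -9*0 = 0)
((-2 + 5)*5 + j)*48 = ((-2 + 5)*5 + 0)*48 = (3*5 + 0)*48 = (15 + 0)*48 = 15*48 = 720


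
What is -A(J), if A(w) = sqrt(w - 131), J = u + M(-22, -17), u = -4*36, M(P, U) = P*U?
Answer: -3*sqrt(11) ≈ -9.9499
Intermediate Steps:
u = -144
J = 230 (J = -144 - 22*(-17) = -144 + 374 = 230)
A(w) = sqrt(-131 + w)
-A(J) = -sqrt(-131 + 230) = -sqrt(99) = -3*sqrt(11)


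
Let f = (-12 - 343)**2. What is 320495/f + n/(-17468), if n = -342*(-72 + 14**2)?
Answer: 547143743/110070235 ≈ 4.9709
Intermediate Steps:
f = 126025 (f = (-355)**2 = 126025)
n = -42408 (n = -342*(-72 + 196) = -342*124 = -42408)
320495/f + n/(-17468) = 320495/126025 - 42408/(-17468) = 320495*(1/126025) - 42408*(-1/17468) = 64099/25205 + 10602/4367 = 547143743/110070235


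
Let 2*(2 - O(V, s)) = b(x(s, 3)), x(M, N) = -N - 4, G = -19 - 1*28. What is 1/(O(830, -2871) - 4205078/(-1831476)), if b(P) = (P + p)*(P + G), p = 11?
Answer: 915738/102833719 ≈ 0.0089050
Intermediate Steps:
G = -47 (G = -19 - 28 = -47)
x(M, N) = -4 - N
b(P) = (-47 + P)*(11 + P) (b(P) = (P + 11)*(P - 47) = (11 + P)*(-47 + P) = (-47 + P)*(11 + P))
O(V, s) = 110 (O(V, s) = 2 - (-517 + (-4 - 1*3)² - 36*(-4 - 1*3))/2 = 2 - (-517 + (-4 - 3)² - 36*(-4 - 3))/2 = 2 - (-517 + (-7)² - 36*(-7))/2 = 2 - (-517 + 49 + 252)/2 = 2 - ½*(-216) = 2 + 108 = 110)
1/(O(830, -2871) - 4205078/(-1831476)) = 1/(110 - 4205078/(-1831476)) = 1/(110 - 4205078*(-1/1831476)) = 1/(110 + 2102539/915738) = 1/(102833719/915738) = 915738/102833719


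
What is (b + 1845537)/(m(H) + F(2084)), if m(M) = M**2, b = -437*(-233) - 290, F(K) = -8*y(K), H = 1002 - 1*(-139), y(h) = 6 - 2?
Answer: 1947068/1301849 ≈ 1.4956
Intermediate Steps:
y(h) = 4
H = 1141 (H = 1002 + 139 = 1141)
F(K) = -32 (F(K) = -8*4 = -32)
b = 101531 (b = 101821 - 290 = 101531)
(b + 1845537)/(m(H) + F(2084)) = (101531 + 1845537)/(1141**2 - 32) = 1947068/(1301881 - 32) = 1947068/1301849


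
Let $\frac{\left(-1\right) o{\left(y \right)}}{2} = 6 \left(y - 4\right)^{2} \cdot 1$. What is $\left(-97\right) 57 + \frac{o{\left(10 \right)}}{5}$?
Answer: $- \frac{28077}{5} \approx -5615.4$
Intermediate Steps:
$o{\left(y \right)} = - 12 \left(-4 + y\right)^{2}$ ($o{\left(y \right)} = - 2 \cdot 6 \left(y - 4\right)^{2} \cdot 1 = - 2 \cdot 6 \left(-4 + y\right)^{2} \cdot 1 = - 2 \cdot 6 \left(-4 + y\right)^{2} = - 12 \left(-4 + y\right)^{2}$)
$\left(-97\right) 57 + \frac{o{\left(10 \right)}}{5} = \left(-97\right) 57 + \frac{\left(-12\right) \left(-4 + 10\right)^{2}}{5} = -5529 + - 12 \cdot 6^{2} \cdot \frac{1}{5} = -5529 + \left(-12\right) 36 \cdot \frac{1}{5} = -5529 - \frac{432}{5} = - \frac{28077}{5}$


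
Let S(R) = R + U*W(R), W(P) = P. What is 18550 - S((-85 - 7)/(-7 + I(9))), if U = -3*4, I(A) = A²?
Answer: 685844/37 ≈ 18536.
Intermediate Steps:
U = -12
S(R) = -11*R (S(R) = R - 12*R = -11*R)
18550 - S((-85 - 7)/(-7 + I(9))) = 18550 - (-11)*(-85 - 7)/(-7 + 9²) = 18550 - (-11)*(-92/(-7 + 81)) = 18550 - (-11)*(-92/74) = 18550 - (-11)*(-92*1/74) = 18550 - (-11)*(-46)/37 = 18550 - 1*506/37 = 18550 - 506/37 = 685844/37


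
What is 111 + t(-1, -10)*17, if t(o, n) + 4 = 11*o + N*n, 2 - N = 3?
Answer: 26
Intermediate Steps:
N = -1 (N = 2 - 1*3 = 2 - 3 = -1)
t(o, n) = -4 - n + 11*o (t(o, n) = -4 + (11*o - n) = -4 + (-n + 11*o) = -4 - n + 11*o)
111 + t(-1, -10)*17 = 111 + (-4 - 1*(-10) + 11*(-1))*17 = 111 + (-4 + 10 - 11)*17 = 111 - 5*17 = 111 - 85 = 26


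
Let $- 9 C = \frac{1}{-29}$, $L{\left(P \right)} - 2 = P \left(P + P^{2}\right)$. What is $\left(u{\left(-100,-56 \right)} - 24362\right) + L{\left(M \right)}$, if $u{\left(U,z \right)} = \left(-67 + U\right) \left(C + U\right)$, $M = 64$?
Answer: $\frac{67489213}{261} \approx 2.5858 \cdot 10^{5}$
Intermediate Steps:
$L{\left(P \right)} = 2 + P \left(P + P^{2}\right)$
$C = \frac{1}{261}$ ($C = - \frac{1}{9 \left(-29\right)} = \left(- \frac{1}{9}\right) \left(- \frac{1}{29}\right) = \frac{1}{261} \approx 0.0038314$)
$u{\left(U,z \right)} = \left(-67 + U\right) \left(\frac{1}{261} + U\right)$
$\left(u{\left(-100,-56 \right)} - 24362\right) + L{\left(M \right)} = \left(\left(- \frac{67}{261} + \left(-100\right)^{2} - - \frac{1748600}{261}\right) - 24362\right) + \left(2 + 64^{2} + 64^{3}\right) = \left(\left(- \frac{67}{261} + 10000 + \frac{1748600}{261}\right) - 24362\right) + \left(2 + 4096 + 262144\right) = \left(\frac{4358533}{261} - 24362\right) + 266242 = - \frac{1999949}{261} + 266242 = \frac{67489213}{261}$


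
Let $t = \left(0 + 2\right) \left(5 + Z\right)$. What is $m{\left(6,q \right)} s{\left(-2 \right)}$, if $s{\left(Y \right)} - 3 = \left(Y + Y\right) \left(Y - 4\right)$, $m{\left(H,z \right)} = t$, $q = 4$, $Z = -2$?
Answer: $162$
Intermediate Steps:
$t = 6$ ($t = \left(0 + 2\right) \left(5 - 2\right) = 2 \cdot 3 = 6$)
$m{\left(H,z \right)} = 6$
$s{\left(Y \right)} = 3 + 2 Y \left(-4 + Y\right)$ ($s{\left(Y \right)} = 3 + \left(Y + Y\right) \left(Y - 4\right) = 3 + 2 Y \left(-4 + Y\right)$)
$m{\left(6,q \right)} s{\left(-2 \right)} = 6 \left(3 - -16 + 2 \left(-2\right)^{2}\right) = 6 \left(3 + 16 + 2 \cdot 4\right) = 6 \left(3 + 16 + 8\right) = 6 \cdot 27 = 162$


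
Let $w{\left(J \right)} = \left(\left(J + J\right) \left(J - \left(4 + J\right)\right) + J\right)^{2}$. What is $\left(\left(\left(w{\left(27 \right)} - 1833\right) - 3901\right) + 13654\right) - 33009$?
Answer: $10632$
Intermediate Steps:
$w{\left(J \right)} = 49 J^{2}$ ($w{\left(J \right)} = \left(2 J \left(-4\right) + J\right)^{2} = \left(- 8 J + J\right)^{2} = \left(- 7 J\right)^{2} = 49 J^{2}$)
$\left(\left(\left(w{\left(27 \right)} - 1833\right) - 3901\right) + 13654\right) - 33009 = \left(\left(\left(49 \cdot 27^{2} - 1833\right) - 3901\right) + 13654\right) - 33009 = \left(\left(\left(49 \cdot 729 - 1833\right) - 3901\right) + 13654\right) - 33009 = \left(\left(\left(35721 - 1833\right) - 3901\right) + 13654\right) - 33009 = \left(\left(33888 - 3901\right) + 13654\right) - 33009 = \left(29987 + 13654\right) - 33009 = 43641 - 33009 = 10632$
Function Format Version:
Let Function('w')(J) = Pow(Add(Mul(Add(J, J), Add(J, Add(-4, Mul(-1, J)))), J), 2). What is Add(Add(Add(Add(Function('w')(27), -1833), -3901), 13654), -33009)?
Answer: 10632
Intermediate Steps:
Function('w')(J) = Mul(49, Pow(J, 2)) (Function('w')(J) = Pow(Add(Mul(Mul(2, J), -4), J), 2) = Pow(Add(Mul(-8, J), J), 2) = Pow(Mul(-7, J), 2) = Mul(49, Pow(J, 2)))
Add(Add(Add(Add(Function('w')(27), -1833), -3901), 13654), -33009) = Add(Add(Add(Add(Mul(49, Pow(27, 2)), -1833), -3901), 13654), -33009) = Add(Add(Add(Add(Mul(49, 729), -1833), -3901), 13654), -33009) = Add(Add(Add(Add(35721, -1833), -3901), 13654), -33009) = Add(Add(Add(33888, -3901), 13654), -33009) = Add(Add(29987, 13654), -33009) = Add(43641, -33009) = 10632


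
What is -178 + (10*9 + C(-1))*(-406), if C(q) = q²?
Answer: -37124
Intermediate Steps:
-178 + (10*9 + C(-1))*(-406) = -178 + (10*9 + (-1)²)*(-406) = -178 + (90 + 1)*(-406) = -178 + 91*(-406) = -178 - 36946 = -37124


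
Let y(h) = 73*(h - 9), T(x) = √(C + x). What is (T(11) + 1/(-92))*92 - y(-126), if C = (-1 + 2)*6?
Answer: 9854 + 92*√17 ≈ 10233.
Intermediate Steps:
C = 6 (C = 1*6 = 6)
T(x) = √(6 + x)
y(h) = -657 + 73*h (y(h) = 73*(-9 + h) = -657 + 73*h)
(T(11) + 1/(-92))*92 - y(-126) = (√(6 + 11) + 1/(-92))*92 - (-657 + 73*(-126)) = (√17 - 1/92)*92 - (-657 - 9198) = (-1/92 + √17)*92 - 1*(-9855) = (-1 + 92*√17) + 9855 = 9854 + 92*√17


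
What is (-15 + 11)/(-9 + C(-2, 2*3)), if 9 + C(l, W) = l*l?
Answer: 2/7 ≈ 0.28571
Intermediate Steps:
C(l, W) = -9 + l² (C(l, W) = -9 + l*l = -9 + l²)
(-15 + 11)/(-9 + C(-2, 2*3)) = (-15 + 11)/(-9 + (-9 + (-2)²)) = -4/(-9 + (-9 + 4)) = -4/(-9 - 5) = -4/(-14) = -4*(-1/14) = 2/7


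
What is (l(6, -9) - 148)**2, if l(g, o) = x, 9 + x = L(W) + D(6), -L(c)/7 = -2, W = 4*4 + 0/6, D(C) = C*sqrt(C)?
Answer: 20665 - 1716*sqrt(6) ≈ 16462.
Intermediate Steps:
D(C) = C**(3/2)
W = 16 (W = 16 + 0*(1/6) = 16 + 0 = 16)
L(c) = 14 (L(c) = -7*(-2) = 14)
x = 5 + 6*sqrt(6) (x = -9 + (14 + 6**(3/2)) = -9 + (14 + 6*sqrt(6)) = 5 + 6*sqrt(6) ≈ 19.697)
l(g, o) = 5 + 6*sqrt(6)
(l(6, -9) - 148)**2 = ((5 + 6*sqrt(6)) - 148)**2 = (-143 + 6*sqrt(6))**2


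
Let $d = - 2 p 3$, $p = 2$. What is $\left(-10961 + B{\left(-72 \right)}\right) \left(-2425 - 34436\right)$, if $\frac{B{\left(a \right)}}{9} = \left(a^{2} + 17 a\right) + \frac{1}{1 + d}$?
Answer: $-909662460$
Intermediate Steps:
$d = -12$ ($d = \left(-2\right) 2 \cdot 3 = \left(-4\right) 3 = -12$)
$B{\left(a \right)} = - \frac{9}{11} + 9 a^{2} + 153 a$ ($B{\left(a \right)} = 9 \left(\left(a^{2} + 17 a\right) + \frac{1}{1 - 12}\right) = 9 \left(\left(a^{2} + 17 a\right) + \frac{1}{-11}\right) = 9 \left(\left(a^{2} + 17 a\right) - \frac{1}{11}\right) = 9 \left(- \frac{1}{11} + a^{2} + 17 a\right) = - \frac{9}{11} + 9 a^{2} + 153 a$)
$\left(-10961 + B{\left(-72 \right)}\right) \left(-2425 - 34436\right) = \left(-10961 + \left(- \frac{9}{11} + 9 \left(-72\right)^{2} + 153 \left(-72\right)\right)\right) \left(-2425 - 34436\right) = \left(-10961 - - \frac{392031}{11}\right) \left(-36861\right) = \left(-10961 + \frac{392031}{11}\right) \left(-36861\right) = \frac{271460}{11} \left(-36861\right) = -909662460$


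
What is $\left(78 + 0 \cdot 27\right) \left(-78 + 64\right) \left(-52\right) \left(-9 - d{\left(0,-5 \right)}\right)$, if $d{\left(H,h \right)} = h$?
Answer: $-227136$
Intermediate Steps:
$\left(78 + 0 \cdot 27\right) \left(-78 + 64\right) \left(-52\right) \left(-9 - d{\left(0,-5 \right)}\right) = \left(78 + 0 \cdot 27\right) \left(-78 + 64\right) \left(-52\right) \left(-9 - -5\right) = \left(78 + 0\right) \left(-14\right) \left(-52\right) \left(-9 + 5\right) = 78 \left(-14\right) \left(-52\right) \left(-4\right) = \left(-1092\right) \left(-52\right) \left(-4\right) = 56784 \left(-4\right) = -227136$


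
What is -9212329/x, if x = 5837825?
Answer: -1316047/833975 ≈ -1.5780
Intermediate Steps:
-9212329/x = -9212329/5837825 = -1*1316047/833975 = -1316047/833975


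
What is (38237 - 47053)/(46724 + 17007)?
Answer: -8816/63731 ≈ -0.13833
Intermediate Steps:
(38237 - 47053)/(46724 + 17007) = -8816/63731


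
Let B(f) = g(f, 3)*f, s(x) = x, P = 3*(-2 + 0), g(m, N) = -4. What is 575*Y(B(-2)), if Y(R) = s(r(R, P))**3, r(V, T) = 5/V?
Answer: 71875/512 ≈ 140.38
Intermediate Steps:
P = -6 (P = 3*(-2) = -6)
B(f) = -4*f
Y(R) = 125/R**3 (Y(R) = (5/R)**3 = 125/R**3)
575*Y(B(-2)) = 575*(125/(-4*(-2))**3) = 575*(125/8**3) = 575*(125*(1/512)) = 575*(125/512) = 71875/512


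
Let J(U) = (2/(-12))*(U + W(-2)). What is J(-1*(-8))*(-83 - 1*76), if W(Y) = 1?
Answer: 477/2 ≈ 238.50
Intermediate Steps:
J(U) = -1/6 - U/6 (J(U) = (2/(-12))*(U + 1) = (2*(-1/12))*(1 + U) = -(1 + U)/6 = -1/6 - U/6)
J(-1*(-8))*(-83 - 1*76) = (-1/6 - (-1)*(-8)/6)*(-83 - 1*76) = (-1/6 - 1/6*8)*(-83 - 76) = (-1/6 - 4/3)*(-159) = -3/2*(-159) = 477/2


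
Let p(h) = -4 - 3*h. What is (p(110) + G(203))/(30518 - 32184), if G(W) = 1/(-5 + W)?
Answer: 66131/329868 ≈ 0.20048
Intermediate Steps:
(p(110) + G(203))/(30518 - 32184) = ((-4 - 3*110) + 1/(-5 + 203))/(30518 - 32184) = ((-4 - 330) + 1/198)/(-1666) = (-334 + 1/198)*(-1/1666) = -66131/198*(-1/1666) = 66131/329868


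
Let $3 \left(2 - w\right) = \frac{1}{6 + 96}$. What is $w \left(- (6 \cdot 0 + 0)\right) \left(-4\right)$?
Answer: $0$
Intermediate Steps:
$w = \frac{611}{306}$ ($w = 2 - \frac{1}{3 \left(6 + 96\right)} = 2 - \frac{1}{3 \cdot 102} = 2 - \frac{1}{306} = \frac{611}{306} \approx 1.9967$)
$w \left(- (6 \cdot 0 + 0)\right) \left(-4\right) = \frac{611 \left(- (6 \cdot 0 + 0)\right)}{306} \left(-4\right) = \frac{611 \left(- (0 + 0)\right)}{306} \left(-4\right) = \frac{611 \left(\left(-1\right) 0\right)}{306} \left(-4\right) = \frac{611}{306} \cdot 0 \left(-4\right) = 0 \left(-4\right) = 0$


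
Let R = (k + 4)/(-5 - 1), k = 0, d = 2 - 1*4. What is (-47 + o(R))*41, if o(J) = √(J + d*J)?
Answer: -1927 + 41*√6/3 ≈ -1893.5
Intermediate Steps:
d = -2 (d = 2 - 4 = -2)
R = -⅔ (R = (0 + 4)/(-5 - 1) = 4/(-6) = 4*(-⅙) = -⅔ ≈ -0.66667)
o(J) = √(-J) (o(J) = √(J - 2*J) = √(-J))
(-47 + o(R))*41 = (-47 + √(-1*(-⅔)))*41 = (-47 + √(⅔))*41 = (-47 + √6/3)*41 = -1927 + 41*√6/3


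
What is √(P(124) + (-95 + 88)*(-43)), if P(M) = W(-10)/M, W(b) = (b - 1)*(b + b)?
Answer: 19*√806/31 ≈ 17.400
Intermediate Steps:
W(b) = 2*b*(-1 + b) (W(b) = (-1 + b)*(2*b) = 2*b*(-1 + b))
P(M) = 220/M (P(M) = (2*(-10)*(-1 - 10))/M = (2*(-10)*(-11))/M = 220/M)
√(P(124) + (-95 + 88)*(-43)) = √(220/124 + (-95 + 88)*(-43)) = √(220*(1/124) - 7*(-43)) = √(55/31 + 301) = √(9386/31) = 19*√806/31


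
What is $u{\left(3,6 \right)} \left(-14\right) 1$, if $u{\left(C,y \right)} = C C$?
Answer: $-126$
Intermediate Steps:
$u{\left(C,y \right)} = C^{2}$
$u{\left(3,6 \right)} \left(-14\right) 1 = 3^{2} \left(-14\right) 1 = 9 \left(-14\right) 1 = \left(-126\right) 1 = -126$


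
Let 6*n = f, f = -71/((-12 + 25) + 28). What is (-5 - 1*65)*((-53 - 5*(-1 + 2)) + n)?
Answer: 501865/123 ≈ 4080.2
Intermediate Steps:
f = -71/41 (f = -71/(13 + 28) = -71/41 ≈ -1.7317)
n = -71/246 (n = (⅙)*(-71/41) = -71/246 ≈ -0.28862)
(-5 - 1*65)*((-53 - 5*(-1 + 2)) + n) = (-5 - 1*65)*((-53 - 5*(-1 + 2)) - 71/246) = (-5 - 65)*((-53 - 5) - 71/246) = -70*((-53 - 1*5) - 71/246) = -70*((-53 - 5) - 71/246) = -70*(-58 - 71/246) = -70*(-14339/246) = 501865/123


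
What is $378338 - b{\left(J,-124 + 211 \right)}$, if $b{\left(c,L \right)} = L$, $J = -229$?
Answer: $378251$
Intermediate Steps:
$378338 - b{\left(J,-124 + 211 \right)} = 378338 - \left(-124 + 211\right) = 378338 - 87 = 378251$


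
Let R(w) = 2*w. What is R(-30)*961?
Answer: -57660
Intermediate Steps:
R(-30)*961 = (2*(-30))*961 = -60*961 = -57660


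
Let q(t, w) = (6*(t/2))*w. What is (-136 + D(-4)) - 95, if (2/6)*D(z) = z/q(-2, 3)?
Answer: -691/3 ≈ -230.33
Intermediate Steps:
q(t, w) = 3*t*w (q(t, w) = (6*(t*(½)))*w = (6*(t/2))*w = (3*t)*w = 3*t*w)
D(z) = -z/6 (D(z) = 3*(z/((3*(-2)*3))) = 3*(z/(-18)) = 3*(z*(-1/18)) = 3*(-z/18) = -z/6)
(-136 + D(-4)) - 95 = (-136 - ⅙*(-4)) - 95 = (-136 + ⅔) - 95 = -406/3 - 95 = -691/3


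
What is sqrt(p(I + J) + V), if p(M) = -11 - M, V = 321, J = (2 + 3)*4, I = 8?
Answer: sqrt(282) ≈ 16.793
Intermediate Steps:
J = 20 (J = 5*4 = 20)
sqrt(p(I + J) + V) = sqrt((-11 - (8 + 20)) + 321) = sqrt((-11 - 1*28) + 321) = sqrt((-11 - 28) + 321) = sqrt(-39 + 321) = sqrt(282)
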